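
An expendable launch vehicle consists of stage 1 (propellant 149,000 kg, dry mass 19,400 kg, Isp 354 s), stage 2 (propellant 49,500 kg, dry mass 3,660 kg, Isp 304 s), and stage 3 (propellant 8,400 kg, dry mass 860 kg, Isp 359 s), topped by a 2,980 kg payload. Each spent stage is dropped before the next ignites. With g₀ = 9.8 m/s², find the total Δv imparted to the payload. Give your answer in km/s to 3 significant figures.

Δv ≈ 11.8 km/s

Ignition mass of stage 1 = 149,000+19,400 + 49,500+3,660 + 8,400+860 + 2,980 = 233,800 kg.
Stage 1: m₀ = 233,800 kg, m_f = 233,800 − 149,000 = 84,800 kg; Δv = 354×9.8×ln(2.757) = 3469.2×1.0142 ≈ 3518 m/s.
Stage 2: m₀ = 65,400 kg, m_f = 65,400 − 49,500 = 15,900 kg; Δv = 304×9.8×ln(4.113) = 2979.2×1.4142 ≈ 4213 m/s.
Stage 3: m₀ = 12,240 kg, m_f = 12,240 − 8,400 = 3,840 kg; Δv = 359×9.8×ln(3.188) = 3518.2×1.1592 ≈ 4078 m/s.
Total Δv = 3518 + 4213 + 4078 = 11809 m/s.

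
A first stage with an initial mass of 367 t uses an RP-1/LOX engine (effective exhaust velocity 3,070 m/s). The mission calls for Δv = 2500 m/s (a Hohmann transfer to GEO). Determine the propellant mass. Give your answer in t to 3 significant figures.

m₀/m_f = exp(Δv / v_e) = exp(2500 / 3070.0) = exp(0.8143) = 2.2577.
m_f = 367 / 2.2577 = 162.555 t, so propellant = m₀ − m_f = 367 − 162.555 = 204.445 t.

propellant mass ≈ 204 t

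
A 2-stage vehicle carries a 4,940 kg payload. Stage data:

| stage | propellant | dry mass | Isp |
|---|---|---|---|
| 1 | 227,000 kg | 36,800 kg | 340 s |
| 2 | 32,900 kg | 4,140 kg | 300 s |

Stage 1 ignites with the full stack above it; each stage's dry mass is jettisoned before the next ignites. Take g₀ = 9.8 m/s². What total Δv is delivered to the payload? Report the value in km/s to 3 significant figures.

Δv ≈ 9.02 km/s

Ignition mass of stage 1 = 227,000+36,800 + 32,900+4,140 + 4,940 = 305,780 kg.
Stage 1: m₀ = 305,780 kg, m_f = 305,780 − 227,000 = 78,780 kg; Δv = 340×9.8×ln(3.881) = 3332.0×1.3562 ≈ 4519 m/s.
Stage 2: m₀ = 41,980 kg, m_f = 41,980 − 32,900 = 9,080 kg; Δv = 300×9.8×ln(4.623) = 2940.0×1.5311 ≈ 4501 m/s.
Total Δv = 4519 + 4501 = 9020 m/s.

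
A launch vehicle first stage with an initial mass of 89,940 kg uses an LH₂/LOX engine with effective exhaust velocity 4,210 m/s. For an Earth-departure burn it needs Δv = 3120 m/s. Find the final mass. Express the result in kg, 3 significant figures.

final mass ≈ 42900 kg

By the Tsiolkovsky rocket equation, m₀/m_f = exp(Δv / v_e) = exp(3120 / 4210.0) = exp(0.7411) = 2.0982.
m_f = m₀ / 2.0982 = 89,940 / 2.0982 = 42,865.3 kg.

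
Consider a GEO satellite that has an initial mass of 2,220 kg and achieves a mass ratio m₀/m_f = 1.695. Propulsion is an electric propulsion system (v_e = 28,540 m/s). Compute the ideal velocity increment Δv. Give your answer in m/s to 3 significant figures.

Δv ≈ 15100 m/s

Rocket equation: Δv = v_e · ln(1.695) = 28540.0 × 0.5277 ≈ 15060.1 m/s.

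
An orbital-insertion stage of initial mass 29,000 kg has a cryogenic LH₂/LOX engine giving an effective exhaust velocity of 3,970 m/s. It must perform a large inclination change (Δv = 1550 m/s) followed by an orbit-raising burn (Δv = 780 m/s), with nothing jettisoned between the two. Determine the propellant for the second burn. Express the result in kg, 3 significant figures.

propellant for the second burn ≈ 3500 kg

After the first burn: m = 29000 × exp(−1550/3970.0) = 29000 × 0.67677 = 19,626.3 kg.
After the second burn: m = 19,626.3 × exp(−780/3970.0) = 19,626.3 × 0.82162 = 16,125.4 kg.
Second-burn propellant = 19,626.3 − 16,125.4 = 3,500.9 kg.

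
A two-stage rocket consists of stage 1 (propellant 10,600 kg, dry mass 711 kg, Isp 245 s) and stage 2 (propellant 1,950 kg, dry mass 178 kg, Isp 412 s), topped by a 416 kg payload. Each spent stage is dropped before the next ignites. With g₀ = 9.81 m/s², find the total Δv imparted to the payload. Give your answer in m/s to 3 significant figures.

Ignition mass of stage 1 = 10,600+711 + 1,950+178 + 416 = 13,855 kg.
Stage 1: m₀ = 13,855 kg, m_f = 13,855 − 10,600 = 3,255 kg; Δv = 245×9.81×ln(4.257) = 2403.5×1.4485 ≈ 3481 m/s.
Stage 2: m₀ = 2,544 kg, m_f = 2,544 − 1,950 = 594 kg; Δv = 412×9.81×ln(4.283) = 4041.7×1.4546 ≈ 5879 m/s.
Total Δv = 3481 + 5879 = 9360 m/s.

Δv ≈ 9360 m/s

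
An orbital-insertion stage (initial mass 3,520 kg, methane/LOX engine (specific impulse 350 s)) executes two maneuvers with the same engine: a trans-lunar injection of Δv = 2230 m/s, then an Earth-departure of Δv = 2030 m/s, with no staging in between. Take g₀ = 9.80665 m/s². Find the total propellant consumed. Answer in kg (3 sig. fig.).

total propellant consumed ≈ 2500 kg

v_e = Isp · g₀ = 350 × 9.80665 = 3432.3 m/s.
After the first burn: m = 3520 × exp(−2230/3432.3) = 3520 × 0.52220 = 1,838.14 kg.
After the second burn: m = 1,838.14 × exp(−2030/3432.3) = 1,838.14 × 0.55353 = 1,017.47 kg.
Total propellant = m₀ − m_final = 3520 − 1,017.47 = 2,502.53 kg.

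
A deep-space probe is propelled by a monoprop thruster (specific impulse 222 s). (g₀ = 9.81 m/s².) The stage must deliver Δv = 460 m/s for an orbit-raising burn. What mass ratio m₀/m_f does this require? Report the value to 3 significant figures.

v_e = Isp · g₀ = 222 × 9.81 = 2177.8 m/s.
m₀/m_f = exp(Δv / v_e) = exp(460 / 2177.8) = exp(0.2112) = 1.2352.

mass ratio ≈ 1.24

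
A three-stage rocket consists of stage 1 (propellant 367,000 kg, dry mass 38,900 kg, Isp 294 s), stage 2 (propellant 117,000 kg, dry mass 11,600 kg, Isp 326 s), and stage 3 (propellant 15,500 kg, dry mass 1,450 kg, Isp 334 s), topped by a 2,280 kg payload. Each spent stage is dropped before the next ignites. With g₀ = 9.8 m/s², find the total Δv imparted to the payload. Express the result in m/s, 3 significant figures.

Δv ≈ 13500 m/s

Ignition mass of stage 1 = 367,000+38,900 + 117,000+11,600 + 15,500+1,450 + 2,280 = 553,730 kg.
Stage 1: m₀ = 553,730 kg, m_f = 553,730 − 367,000 = 186,730 kg; Δv = 294×9.8×ln(2.965) = 2881.2×1.0870 ≈ 3132 m/s.
Stage 2: m₀ = 147,830 kg, m_f = 147,830 − 117,000 = 30,830 kg; Δv = 326×9.8×ln(4.795) = 3194.8×1.5676 ≈ 5008 m/s.
Stage 3: m₀ = 19,230 kg, m_f = 19,230 − 15,500 = 3,730 kg; Δv = 334×9.8×ln(5.155) = 3273.2×1.6401 ≈ 5368 m/s.
Total Δv = 3132 + 5008 + 5368 = 13508 m/s.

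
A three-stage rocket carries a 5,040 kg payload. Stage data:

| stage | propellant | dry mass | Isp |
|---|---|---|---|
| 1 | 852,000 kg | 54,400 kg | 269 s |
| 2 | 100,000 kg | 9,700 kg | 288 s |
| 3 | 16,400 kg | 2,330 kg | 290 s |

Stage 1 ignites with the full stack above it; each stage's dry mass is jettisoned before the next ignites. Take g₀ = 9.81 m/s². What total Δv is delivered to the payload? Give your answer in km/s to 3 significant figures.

Ignition mass of stage 1 = 852,000+54,400 + 100,000+9,700 + 16,400+2,330 + 5,040 = 1,039,870 kg.
Stage 1: m₀ = 1,039,870 kg, m_f = 1,039,870 − 852,000 = 187,870 kg; Δv = 269×9.81×ln(5.535) = 2638.9×1.7111 ≈ 4515 m/s.
Stage 2: m₀ = 133,470 kg, m_f = 133,470 − 100,000 = 33,470 kg; Δv = 288×9.81×ln(3.988) = 2825.3×1.3832 ≈ 3908 m/s.
Stage 3: m₀ = 23,770 kg, m_f = 23,770 − 16,400 = 7,370 kg; Δv = 290×9.81×ln(3.225) = 2844.9×1.1710 ≈ 3331 m/s.
Total Δv = 4515 + 3908 + 3331 = 11754 m/s.

Δv ≈ 11.8 km/s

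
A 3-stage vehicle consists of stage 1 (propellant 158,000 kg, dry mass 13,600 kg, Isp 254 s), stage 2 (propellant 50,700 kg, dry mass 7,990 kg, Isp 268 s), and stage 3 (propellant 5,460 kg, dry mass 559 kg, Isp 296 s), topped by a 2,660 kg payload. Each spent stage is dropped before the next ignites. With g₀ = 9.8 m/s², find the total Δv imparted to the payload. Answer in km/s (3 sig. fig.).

Ignition mass of stage 1 = 158,000+13,600 + 50,700+7,990 + 5,460+559 + 2,660 = 238,969 kg.
Stage 1: m₀ = 238,969 kg, m_f = 238,969 − 158,000 = 80,969 kg; Δv = 254×9.8×ln(2.951) = 2489.2×1.0823 ≈ 2694 m/s.
Stage 2: m₀ = 67,369 kg, m_f = 67,369 − 50,700 = 16,669 kg; Δv = 268×9.8×ln(4.042) = 2626.4×1.3966 ≈ 3668 m/s.
Stage 3: m₀ = 8,679 kg, m_f = 8,679 − 5,460 = 3,219 kg; Δv = 296×9.8×ln(2.696) = 2900.8×0.9918 ≈ 2877 m/s.
Total Δv = 2694 + 3668 + 2877 = 9239 m/s.

Δv ≈ 9.24 km/s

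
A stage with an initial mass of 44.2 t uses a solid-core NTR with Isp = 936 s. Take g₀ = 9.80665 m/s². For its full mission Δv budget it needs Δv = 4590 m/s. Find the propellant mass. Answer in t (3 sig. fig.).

propellant mass ≈ 17.4 t

v_e = Isp · g₀ = 936 × 9.80665 = 9179.0 m/s.
Using Δv = v_e ln(m₀/m_f): m₀/m_f = exp(Δv / v_e) = exp(4590 / 9179.0) = exp(0.5001) = 1.6488.
m_f = 44.2 / 1.6488 = 26.8074 t, so propellant = m₀ − m_f = 44.2 − 26.8074 = 17.3926 t.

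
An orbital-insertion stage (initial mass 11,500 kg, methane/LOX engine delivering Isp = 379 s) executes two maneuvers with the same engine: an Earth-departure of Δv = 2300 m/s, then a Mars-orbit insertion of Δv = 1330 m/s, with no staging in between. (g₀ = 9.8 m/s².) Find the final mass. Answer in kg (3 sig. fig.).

v_e = Isp · g₀ = 379 × 9.8 = 3714.2 m/s.
After the first burn: m = 11500 × exp(−2300/3714.2) = 11500 × 0.53835 = 6,191.03 kg.
After the second burn: m = 6,191.03 × exp(−1330/3714.2) = 6,191.03 × 0.69901 = 4,327.59 kg.

final mass ≈ 4330 kg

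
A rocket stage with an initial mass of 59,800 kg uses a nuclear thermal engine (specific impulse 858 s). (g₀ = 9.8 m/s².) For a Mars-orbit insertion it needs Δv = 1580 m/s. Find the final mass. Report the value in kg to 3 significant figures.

final mass ≈ 49600 kg

v_e = Isp · g₀ = 858 × 9.8 = 8408.4 m/s.
m₀/m_f = exp(Δv / v_e) = exp(1580 / 8408.4) = exp(0.1879) = 1.2067.
m_f = m₀ / 1.2067 = 59,800 / 1.2067 = 49,556.6 kg.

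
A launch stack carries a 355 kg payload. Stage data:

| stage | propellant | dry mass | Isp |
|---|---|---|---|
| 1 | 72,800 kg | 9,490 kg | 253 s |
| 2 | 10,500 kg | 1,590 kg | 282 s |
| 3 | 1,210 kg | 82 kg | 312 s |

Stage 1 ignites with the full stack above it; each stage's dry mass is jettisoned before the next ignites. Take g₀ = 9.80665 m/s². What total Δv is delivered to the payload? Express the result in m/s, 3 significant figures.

Ignition mass of stage 1 = 72,800+9,490 + 10,500+1,590 + 1,210+82 + 355 = 96,027 kg.
Stage 1: m₀ = 96,027 kg, m_f = 96,027 − 72,800 = 23,227 kg; Δv = 253×9.80665×ln(4.134) = 2481.1×1.4193 ≈ 3521 m/s.
Stage 2: m₀ = 13,737 kg, m_f = 13,737 − 10,500 = 3,237 kg; Δv = 282×9.80665×ln(4.244) = 2765.5×1.4454 ≈ 3997 m/s.
Stage 3: m₀ = 1,647 kg, m_f = 1,647 − 1,210 = 437 kg; Δv = 312×9.80665×ln(3.769) = 3059.7×1.3268 ≈ 4060 m/s.
Total Δv = 3521 + 3997 + 4060 = 11578 m/s.

Δv ≈ 11600 m/s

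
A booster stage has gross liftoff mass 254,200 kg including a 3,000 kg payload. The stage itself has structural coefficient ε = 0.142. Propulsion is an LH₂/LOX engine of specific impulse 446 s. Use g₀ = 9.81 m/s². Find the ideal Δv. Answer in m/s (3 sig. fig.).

Δv ≈ 8240 m/s

Stage wet mass = m₀ − payload = 254,200 − 3,000 = 251,200 kg.
Stage dry mass = ε × stage wet mass = 0.142 × 251,200 = 35,670.4 kg.
Burnout mass m_f = stage dry + payload = 35,670.4 + 3,000 = 38,670.4 kg.
v_e = Isp · g₀ = 446 × 9.81 = 4375.3 m/s.
Δv = v_e · ln(254,200/38,670.4) = 4375.3 × ln(6.574) = 4375.3 × 1.8830 ≈ 8239 m/s.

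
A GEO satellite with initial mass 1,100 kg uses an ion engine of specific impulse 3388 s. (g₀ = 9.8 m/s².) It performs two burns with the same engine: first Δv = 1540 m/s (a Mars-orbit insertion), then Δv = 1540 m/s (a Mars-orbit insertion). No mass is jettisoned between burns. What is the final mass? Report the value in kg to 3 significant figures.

final mass ≈ 1000 kg

v_e = Isp · g₀ = 3388 × 9.8 = 33202.4 m/s.
After the first burn: m = 1100 × exp(−1540/33202.4) = 1100 × 0.95468 = 1,050.15 kg.
After the second burn: m = 1,050.15 × exp(−1540/33202.4) = 1,050.15 × 0.95468 = 1,002.56 kg.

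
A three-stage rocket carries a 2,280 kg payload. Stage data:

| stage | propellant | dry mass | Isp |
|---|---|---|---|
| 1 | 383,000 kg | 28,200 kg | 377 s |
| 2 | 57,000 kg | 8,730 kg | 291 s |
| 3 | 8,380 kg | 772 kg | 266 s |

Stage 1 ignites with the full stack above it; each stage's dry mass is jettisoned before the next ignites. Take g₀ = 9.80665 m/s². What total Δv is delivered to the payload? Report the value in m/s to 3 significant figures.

Ignition mass of stage 1 = 383,000+28,200 + 57,000+8,730 + 8,380+772 + 2,280 = 488,362 kg.
Stage 1: m₀ = 488,362 kg, m_f = 488,362 − 383,000 = 105,362 kg; Δv = 377×9.80665×ln(4.635) = 3697.1×1.5337 ≈ 5670 m/s.
Stage 2: m₀ = 77,162 kg, m_f = 77,162 − 57,000 = 20,162 kg; Δv = 291×9.80665×ln(3.827) = 2853.7×1.3421 ≈ 3830 m/s.
Stage 3: m₀ = 11,432 kg, m_f = 11,432 − 8,380 = 3,052 kg; Δv = 266×9.80665×ln(3.746) = 2608.6×1.3206 ≈ 3445 m/s.
Total Δv = 5670 + 3830 + 3445 = 12945 m/s.

Δv ≈ 12900 m/s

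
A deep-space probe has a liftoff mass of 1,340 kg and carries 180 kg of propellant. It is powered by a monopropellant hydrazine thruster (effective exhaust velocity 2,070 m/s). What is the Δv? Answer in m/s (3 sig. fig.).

m_f = m₀ − m_prop = 1,340 − 180 = 1,160 kg.
Δv = v_e · ln(m₀/m_f) = 2070.0 × ln(1.155) = 2070.0 × 0.1442 ≈ 298.6 m/s.

Δv ≈ 299 m/s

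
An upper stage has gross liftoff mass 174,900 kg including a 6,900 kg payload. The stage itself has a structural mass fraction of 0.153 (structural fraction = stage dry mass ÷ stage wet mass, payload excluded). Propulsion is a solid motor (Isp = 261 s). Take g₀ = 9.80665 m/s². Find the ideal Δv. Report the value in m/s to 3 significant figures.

Stage wet mass = m₀ − payload = 174,900 − 6,900 = 168,000 kg.
Stage dry mass = ε × stage wet mass = 0.153 × 168,000 = 25,704 kg.
Burnout mass m_f = stage dry + payload = 25,704 + 6,900 = 32,604 kg.
v_e = Isp · g₀ = 261 × 9.80665 = 2559.5 m/s.
Rocket equation: Δv = v_e · ln(174,900/32,604) = 2559.5 × ln(5.364) = 2559.5 × 1.6798 ≈ 4299 m/s.

Δv ≈ 4300 m/s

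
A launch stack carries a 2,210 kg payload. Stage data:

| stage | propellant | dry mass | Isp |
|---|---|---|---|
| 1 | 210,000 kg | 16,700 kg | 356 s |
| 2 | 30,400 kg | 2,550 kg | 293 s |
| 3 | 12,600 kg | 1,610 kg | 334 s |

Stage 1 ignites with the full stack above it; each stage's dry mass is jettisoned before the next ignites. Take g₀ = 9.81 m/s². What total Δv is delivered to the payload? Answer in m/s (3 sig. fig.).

Ignition mass of stage 1 = 210,000+16,700 + 30,400+2,550 + 12,600+1,610 + 2,210 = 276,070 kg.
Stage 1: m₀ = 276,070 kg, m_f = 276,070 − 210,000 = 66,070 kg; Δv = 356×9.81×ln(4.178) = 3492.4×1.4299 ≈ 4994 m/s.
Stage 2: m₀ = 49,370 kg, m_f = 49,370 − 30,400 = 18,970 kg; Δv = 293×9.81×ln(2.603) = 2874.3×0.9565 ≈ 2749 m/s.
Stage 3: m₀ = 16,420 kg, m_f = 16,420 − 12,600 = 3,820 kg; Δv = 334×9.81×ln(4.298) = 3276.5×1.4582 ≈ 4778 m/s.
Total Δv = 4994 + 2749 + 4778 = 12521 m/s.

Δv ≈ 12500 m/s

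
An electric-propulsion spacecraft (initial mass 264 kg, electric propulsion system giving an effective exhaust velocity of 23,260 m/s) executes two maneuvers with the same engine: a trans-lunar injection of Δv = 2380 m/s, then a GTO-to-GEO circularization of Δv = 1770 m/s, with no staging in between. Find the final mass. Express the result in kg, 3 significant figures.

After the first burn: m = 264 × exp(−2380/23260.0) = 264 × 0.90274 = 238.323 kg.
After the second burn: m = 238.323 × exp(−1770/23260.0) = 238.323 × 0.92673 = 220.861 kg.

final mass ≈ 221 kg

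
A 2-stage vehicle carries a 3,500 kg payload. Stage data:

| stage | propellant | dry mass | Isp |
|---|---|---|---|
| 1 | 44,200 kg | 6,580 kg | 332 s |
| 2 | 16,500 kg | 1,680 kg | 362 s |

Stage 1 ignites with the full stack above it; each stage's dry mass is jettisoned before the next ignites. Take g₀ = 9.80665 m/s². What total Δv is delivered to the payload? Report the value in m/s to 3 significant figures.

Δv ≈ 8150 m/s

Ignition mass of stage 1 = 44,200+6,580 + 16,500+1,680 + 3,500 = 72,460 kg.
Stage 1: m₀ = 72,460 kg, m_f = 72,460 − 44,200 = 28,260 kg; Δv = 332×9.80665×ln(2.564) = 3255.8×0.9416 ≈ 3066 m/s.
Stage 2: m₀ = 21,680 kg, m_f = 21,680 − 16,500 = 5,180 kg; Δv = 362×9.80665×ln(4.185) = 3550.0×1.4316 ≈ 5082 m/s.
Total Δv = 3066 + 5082 = 8148 m/s.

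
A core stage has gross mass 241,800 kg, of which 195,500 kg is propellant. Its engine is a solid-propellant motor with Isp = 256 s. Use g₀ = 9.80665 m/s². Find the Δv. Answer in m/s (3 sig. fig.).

v_e = Isp · g₀ = 256 × 9.80665 = 2510.5 m/s.
m_f = m₀ − m_prop = 241,800 − 195,500 = 46,300 kg.
Δv = v_e · ln(m₀/m_f) = 2510.5 × ln(5.222) = 2510.5 × 1.6530 ≈ 4149.8 m/s.

Δv ≈ 4150 m/s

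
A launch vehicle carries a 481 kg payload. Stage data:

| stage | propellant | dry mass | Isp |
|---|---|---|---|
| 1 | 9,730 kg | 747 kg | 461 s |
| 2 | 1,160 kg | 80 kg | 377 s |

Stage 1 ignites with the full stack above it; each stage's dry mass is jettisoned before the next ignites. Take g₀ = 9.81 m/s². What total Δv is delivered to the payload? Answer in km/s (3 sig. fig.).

Δv ≈ 11.4 km/s

Ignition mass of stage 1 = 9,730+747 + 1,160+80 + 481 = 12,198 kg.
Stage 1: m₀ = 12,198 kg, m_f = 12,198 − 9,730 = 2,468 kg; Δv = 461×9.81×ln(4.942) = 4522.4×1.5979 ≈ 7226 m/s.
Stage 2: m₀ = 1,721 kg, m_f = 1,721 − 1,160 = 561 kg; Δv = 377×9.81×ln(3.068) = 3698.4×1.1209 ≈ 4146 m/s.
Total Δv = 7226 + 4146 = 11372 m/s.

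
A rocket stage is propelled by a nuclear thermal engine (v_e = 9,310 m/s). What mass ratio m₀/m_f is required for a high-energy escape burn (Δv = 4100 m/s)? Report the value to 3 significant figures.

mass ratio ≈ 1.55

From the ideal rocket equation, m₀/m_f = exp(Δv / v_e) = exp(4100 / 9310.0) = exp(0.4404) = 1.5533.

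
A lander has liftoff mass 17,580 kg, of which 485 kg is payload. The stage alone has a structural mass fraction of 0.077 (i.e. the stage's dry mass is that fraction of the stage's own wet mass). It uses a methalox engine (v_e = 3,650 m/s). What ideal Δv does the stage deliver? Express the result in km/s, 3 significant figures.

Δv ≈ 8.32 km/s

Stage wet mass = m₀ − payload = 17,580 − 485 = 17,095 kg.
Stage dry mass = ε × stage wet mass = 0.077 × 17,095 = 1,316.32 kg.
Burnout mass m_f = stage dry + payload = 1,316.32 + 485 = 1,801.32 kg.
By the Tsiolkovsky rocket equation, Δv = v_e · ln(17,580/1,801.32) = 3650.0 × ln(9.76) = 3650.0 × 2.2782 ≈ 8316 m/s.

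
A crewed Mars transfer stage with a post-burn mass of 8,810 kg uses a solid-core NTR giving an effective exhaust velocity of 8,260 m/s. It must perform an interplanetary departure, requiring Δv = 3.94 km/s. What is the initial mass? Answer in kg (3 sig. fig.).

initial mass ≈ 14200 kg

m₀/m_f = exp(Δv / v_e) = exp(3940 / 8260.0) = exp(0.4770) = 1.6112.
m₀ = m_f × 1.6112 = 8,810 × 1.6112 = 14,194.7 kg.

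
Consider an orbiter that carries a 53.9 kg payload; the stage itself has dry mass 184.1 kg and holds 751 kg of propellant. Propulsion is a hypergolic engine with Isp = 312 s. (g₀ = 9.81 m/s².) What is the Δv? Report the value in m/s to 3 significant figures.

Δv ≈ 4360 m/s

v_e = Isp · g₀ = 312 × 9.81 = 3060.7 m/s.
m₀ = payload + dry + propellant = 53.9 + 184.1 + 751 = 989 kg.
m_f = payload + dry = 53.9 + 184.1 = 238 kg.
Δv = v_e · ln(m₀/m_f) = 3060.7 × ln(4.155) = 3060.7 × 1.4244 ≈ 4359.8 m/s.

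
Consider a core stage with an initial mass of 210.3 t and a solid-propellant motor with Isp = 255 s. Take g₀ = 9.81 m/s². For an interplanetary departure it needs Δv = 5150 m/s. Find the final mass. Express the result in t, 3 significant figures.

final mass ≈ 26.8 t

v_e = Isp · g₀ = 255 × 9.81 = 2501.6 m/s.
m₀/m_f = exp(Δv / v_e) = exp(5150 / 2501.6) = exp(2.0587) = 7.8360.
m_f = m₀ / 7.8360 = 210.3 / 7.8360 = 26.8377 t.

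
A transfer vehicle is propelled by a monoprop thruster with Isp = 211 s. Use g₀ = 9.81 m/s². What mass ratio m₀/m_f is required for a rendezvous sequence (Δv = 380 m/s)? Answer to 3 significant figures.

v_e = Isp · g₀ = 211 × 9.81 = 2069.9 m/s.
m₀/m_f = exp(Δv / v_e) = exp(380 / 2069.9) = exp(0.1836) = 1.2015.

mass ratio ≈ 1.20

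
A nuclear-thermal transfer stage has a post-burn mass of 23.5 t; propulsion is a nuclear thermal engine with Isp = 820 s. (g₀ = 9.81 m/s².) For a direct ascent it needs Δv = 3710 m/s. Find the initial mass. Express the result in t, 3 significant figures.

v_e = Isp · g₀ = 820 × 9.81 = 8044.2 m/s.
From the ideal rocket equation, m₀/m_f = exp(Δv / v_e) = exp(3710 / 8044.2) = exp(0.4612) = 1.5860.
m₀ = m_f × 1.5860 = 23.5 × 1.5860 = 37.271 t.

initial mass ≈ 37.3 t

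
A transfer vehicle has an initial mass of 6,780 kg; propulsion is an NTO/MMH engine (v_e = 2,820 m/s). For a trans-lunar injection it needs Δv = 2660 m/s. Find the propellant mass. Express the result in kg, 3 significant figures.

propellant mass ≈ 4140 kg

m₀/m_f = exp(Δv / v_e) = exp(2660 / 2820.0) = exp(0.9433) = 2.5683.
m_f = 6,780 / 2.5683 = 2,639.88 kg, so propellant = m₀ − m_f = 6,780 − 2,639.88 = 4,140.12 kg.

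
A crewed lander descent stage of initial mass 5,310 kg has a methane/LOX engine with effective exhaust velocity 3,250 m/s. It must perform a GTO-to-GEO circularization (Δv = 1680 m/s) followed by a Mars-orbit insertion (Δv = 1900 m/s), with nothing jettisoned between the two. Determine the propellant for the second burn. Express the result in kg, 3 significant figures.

After the first burn: m = 5310 × exp(−1680/3250.0) = 5310 × 0.59635 = 3,166.62 kg.
After the second burn: m = 3,166.62 × exp(−1900/3250.0) = 3,166.62 × 0.55732 = 1,764.82 kg.
Second-burn propellant = 3,166.62 − 1,764.82 = 1,401.8 kg.

propellant for the second burn ≈ 1400 kg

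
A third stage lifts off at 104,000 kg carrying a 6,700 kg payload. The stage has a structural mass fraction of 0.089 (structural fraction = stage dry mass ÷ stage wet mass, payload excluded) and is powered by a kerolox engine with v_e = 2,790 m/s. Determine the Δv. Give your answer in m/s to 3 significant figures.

Δv ≈ 5340 m/s

Stage wet mass = m₀ − payload = 104,000 − 6,700 = 97,300 kg.
Stage dry mass = ε × stage wet mass = 0.089 × 97,300 = 8,659.7 kg.
Burnout mass m_f = stage dry + payload = 8,659.7 + 6,700 = 15,359.7 kg.
Δv = v_e · ln(104,000/15,359.7) = 2790.0 × ln(6.771) = 2790.0 × 1.9126 ≈ 5336 m/s.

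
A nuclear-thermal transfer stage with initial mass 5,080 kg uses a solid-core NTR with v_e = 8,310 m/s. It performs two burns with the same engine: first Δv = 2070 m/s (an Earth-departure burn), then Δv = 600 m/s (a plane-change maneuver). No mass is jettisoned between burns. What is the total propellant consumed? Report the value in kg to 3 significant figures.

total propellant consumed ≈ 1400 kg

After the first burn: m = 5080 × exp(−2070/8310.0) = 5080 × 0.77950 = 3,959.86 kg.
After the second burn: m = 3,959.86 × exp(−600/8310.0) = 3,959.86 × 0.93034 = 3,684.02 kg.
Total propellant = m₀ − m_final = 5080 − 3,684.02 = 1,395.98 kg.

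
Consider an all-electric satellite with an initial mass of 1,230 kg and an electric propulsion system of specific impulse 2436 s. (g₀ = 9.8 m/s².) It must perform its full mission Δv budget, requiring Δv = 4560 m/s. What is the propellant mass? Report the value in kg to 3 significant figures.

propellant mass ≈ 214 kg

v_e = Isp · g₀ = 2436 × 9.8 = 23872.8 m/s.
By the Tsiolkovsky rocket equation, m₀/m_f = exp(Δv / v_e) = exp(4560 / 23872.8) = exp(0.1910) = 1.2105.
m_f = 1,230 / 1.2105 = 1,016.11 kg, so propellant = m₀ − m_f = 1,230 − 1,016.11 = 213.89 kg.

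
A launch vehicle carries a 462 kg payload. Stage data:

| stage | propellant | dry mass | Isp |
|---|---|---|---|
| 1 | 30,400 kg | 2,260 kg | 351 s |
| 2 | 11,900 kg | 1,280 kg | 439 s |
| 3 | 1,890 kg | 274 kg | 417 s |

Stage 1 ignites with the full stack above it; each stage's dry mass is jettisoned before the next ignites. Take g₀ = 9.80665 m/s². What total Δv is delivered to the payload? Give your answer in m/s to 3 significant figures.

Δv ≈ 14600 m/s

Ignition mass of stage 1 = 30,400+2,260 + 11,900+1,280 + 1,890+274 + 462 = 48,466 kg.
Stage 1: m₀ = 48,466 kg, m_f = 48,466 − 30,400 = 18,066 kg; Δv = 351×9.80665×ln(2.683) = 3442.1×0.9868 ≈ 3397 m/s.
Stage 2: m₀ = 15,806 kg, m_f = 15,806 − 11,900 = 3,906 kg; Δv = 439×9.80665×ln(4.047) = 4305.1×1.3979 ≈ 6018 m/s.
Stage 3: m₀ = 2,626 kg, m_f = 2,626 − 1,890 = 736 kg; Δv = 417×9.80665×ln(3.568) = 4089.4×1.2720 ≈ 5202 m/s.
Total Δv = 3397 + 6018 + 5202 = 14617 m/s.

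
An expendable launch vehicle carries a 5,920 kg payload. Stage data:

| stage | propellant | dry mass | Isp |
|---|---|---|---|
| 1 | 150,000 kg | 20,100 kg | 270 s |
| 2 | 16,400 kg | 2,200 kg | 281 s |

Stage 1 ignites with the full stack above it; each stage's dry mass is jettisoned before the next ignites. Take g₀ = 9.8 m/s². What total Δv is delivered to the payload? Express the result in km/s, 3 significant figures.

Δv ≈ 6.94 km/s

Ignition mass of stage 1 = 150,000+20,100 + 16,400+2,200 + 5,920 = 194,620 kg.
Stage 1: m₀ = 194,620 kg, m_f = 194,620 − 150,000 = 44,620 kg; Δv = 270×9.8×ln(4.362) = 2646.0×1.4729 ≈ 3897 m/s.
Stage 2: m₀ = 24,520 kg, m_f = 24,520 − 16,400 = 8,120 kg; Δv = 281×9.8×ln(3.02) = 2753.8×1.1052 ≈ 3043 m/s.
Total Δv = 3897 + 3043 = 6940 m/s.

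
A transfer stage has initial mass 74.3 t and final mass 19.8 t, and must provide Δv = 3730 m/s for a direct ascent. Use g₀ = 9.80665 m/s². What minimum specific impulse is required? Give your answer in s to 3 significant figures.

ln(m₀/m_f) = ln(74300/19800) = ln(3.753) = 1.3224.
From the ideal rocket equation, v_e = Δv / ln(m₀/m_f) = 3730 / 1.3224 = 2820.6 m/s.
Isp = v_e / g₀ = 2820.6 / 9.80665 = 287.6 s.

Isp ≈ 288 s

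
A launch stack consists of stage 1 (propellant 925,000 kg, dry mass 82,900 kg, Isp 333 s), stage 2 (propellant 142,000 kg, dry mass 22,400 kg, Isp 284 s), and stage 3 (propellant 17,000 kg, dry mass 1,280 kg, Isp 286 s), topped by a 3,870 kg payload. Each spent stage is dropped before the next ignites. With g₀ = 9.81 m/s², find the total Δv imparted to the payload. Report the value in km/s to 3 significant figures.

Δv ≈ 12.9 km/s

Ignition mass of stage 1 = 925,000+82,900 + 142,000+22,400 + 17,000+1,280 + 3,870 = 1,194,450 kg.
Stage 1: m₀ = 1,194,450 kg, m_f = 1,194,450 − 925,000 = 269,450 kg; Δv = 333×9.81×ln(4.433) = 3266.7×1.4891 ≈ 4864 m/s.
Stage 2: m₀ = 186,550 kg, m_f = 186,550 − 142,000 = 44,550 kg; Δv = 284×9.81×ln(4.187) = 2786.0×1.4321 ≈ 3990 m/s.
Stage 3: m₀ = 22,150 kg, m_f = 22,150 − 17,000 = 5,150 kg; Δv = 286×9.81×ln(4.301) = 2805.7×1.4588 ≈ 4093 m/s.
Total Δv = 4864 + 3990 + 4093 = 12947 m/s.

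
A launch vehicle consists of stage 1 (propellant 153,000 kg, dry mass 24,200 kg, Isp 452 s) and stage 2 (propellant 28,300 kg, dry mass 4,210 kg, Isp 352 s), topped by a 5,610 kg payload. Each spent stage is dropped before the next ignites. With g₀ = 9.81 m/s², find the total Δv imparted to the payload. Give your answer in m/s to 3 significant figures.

Δv ≈ 10200 m/s

Ignition mass of stage 1 = 153,000+24,200 + 28,300+4,210 + 5,610 = 215,320 kg.
Stage 1: m₀ = 215,320 kg, m_f = 215,320 − 153,000 = 62,320 kg; Δv = 452×9.81×ln(3.455) = 4434.1×1.2398 ≈ 5498 m/s.
Stage 2: m₀ = 38,120 kg, m_f = 38,120 − 28,300 = 9,820 kg; Δv = 352×9.81×ln(3.882) = 3453.1×1.3563 ≈ 4684 m/s.
Total Δv = 5498 + 4684 = 10182 m/s.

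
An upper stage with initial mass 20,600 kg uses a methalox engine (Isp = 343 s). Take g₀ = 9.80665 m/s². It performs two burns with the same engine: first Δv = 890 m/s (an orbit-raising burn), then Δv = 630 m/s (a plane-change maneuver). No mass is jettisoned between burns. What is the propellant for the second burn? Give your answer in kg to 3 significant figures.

v_e = Isp · g₀ = 343 × 9.80665 = 3363.7 m/s.
After the first burn: m = 20600 × exp(−890/3363.7) = 20600 × 0.76752 = 15,810.9 kg.
After the second burn: m = 15,810.9 × exp(−630/3363.7) = 15,810.9 × 0.82920 = 13,110.4 kg.
Second-burn propellant = 15,810.9 − 13,110.4 = 2,700.5 kg.

propellant for the second burn ≈ 2700 kg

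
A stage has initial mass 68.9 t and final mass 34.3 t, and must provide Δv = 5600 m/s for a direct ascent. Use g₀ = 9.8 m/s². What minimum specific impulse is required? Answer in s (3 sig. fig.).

ln(m₀/m_f) = ln(68900/34300) = ln(2.009) = 0.6975.
Using Δv = v_e ln(m₀/m_f): v_e = Δv / ln(m₀/m_f) = 5600 / 0.6975 = 8028.5 m/s.
Isp = v_e / g₀ = 8028.5 / 9.8 = 819.2 s.

Isp ≈ 819 s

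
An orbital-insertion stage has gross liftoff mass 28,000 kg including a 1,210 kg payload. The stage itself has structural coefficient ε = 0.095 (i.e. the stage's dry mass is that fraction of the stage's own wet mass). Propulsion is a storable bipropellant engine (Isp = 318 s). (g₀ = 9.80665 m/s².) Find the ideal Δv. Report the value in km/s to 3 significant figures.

Δv ≈ 6.27 km/s

Stage wet mass = m₀ − payload = 28,000 − 1,210 = 26,790 kg.
Stage dry mass = ε × stage wet mass = 0.095 × 26,790 = 2,545.05 kg.
Burnout mass m_f = stage dry + payload = 2,545.05 + 1,210 = 3,755.05 kg.
v_e = Isp · g₀ = 318 × 9.80665 = 3118.5 m/s.
Δv = v_e · ln(28,000/3,755.05) = 3118.5 × ln(7.457) = 3118.5 × 2.0091 ≈ 6265 m/s.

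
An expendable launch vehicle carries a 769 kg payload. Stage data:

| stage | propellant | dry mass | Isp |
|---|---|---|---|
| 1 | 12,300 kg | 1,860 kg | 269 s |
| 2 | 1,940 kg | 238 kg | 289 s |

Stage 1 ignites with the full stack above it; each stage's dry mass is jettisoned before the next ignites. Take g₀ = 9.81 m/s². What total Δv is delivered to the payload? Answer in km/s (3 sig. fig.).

Δv ≈ 6.39 km/s

Ignition mass of stage 1 = 12,300+1,860 + 1,940+238 + 769 = 17,107 kg.
Stage 1: m₀ = 17,107 kg, m_f = 17,107 − 12,300 = 4,807 kg; Δv = 269×9.81×ln(3.559) = 2638.9×1.2694 ≈ 3350 m/s.
Stage 2: m₀ = 2,947 kg, m_f = 2,947 − 1,940 = 1,007 kg; Δv = 289×9.81×ln(2.927) = 2835.1×1.0738 ≈ 3044 m/s.
Total Δv = 3350 + 3044 = 6394 m/s.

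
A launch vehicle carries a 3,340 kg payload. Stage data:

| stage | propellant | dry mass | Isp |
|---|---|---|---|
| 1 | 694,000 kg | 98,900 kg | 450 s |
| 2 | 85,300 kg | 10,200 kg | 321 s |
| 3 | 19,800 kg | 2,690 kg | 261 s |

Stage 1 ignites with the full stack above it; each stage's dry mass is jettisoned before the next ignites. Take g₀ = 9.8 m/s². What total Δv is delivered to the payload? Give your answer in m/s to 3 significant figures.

Δv ≈ 13800 m/s

Ignition mass of stage 1 = 694,000+98,900 + 85,300+10,200 + 19,800+2,690 + 3,340 = 914,230 kg.
Stage 1: m₀ = 914,230 kg, m_f = 914,230 − 694,000 = 220,230 kg; Δv = 450×9.8×ln(4.151) = 4410.0×1.4234 ≈ 6277 m/s.
Stage 2: m₀ = 121,330 kg, m_f = 121,330 − 85,300 = 36,030 kg; Δv = 321×9.8×ln(3.367) = 3145.8×1.2142 ≈ 3820 m/s.
Stage 3: m₀ = 25,830 kg, m_f = 25,830 − 19,800 = 6,030 kg; Δv = 261×9.8×ln(4.284) = 2557.8×1.4548 ≈ 3721 m/s.
Total Δv = 6277 + 3820 + 3721 = 13818 m/s.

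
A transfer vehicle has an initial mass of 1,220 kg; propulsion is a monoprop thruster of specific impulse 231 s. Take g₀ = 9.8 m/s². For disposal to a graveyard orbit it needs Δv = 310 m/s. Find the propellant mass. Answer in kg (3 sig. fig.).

propellant mass ≈ 156 kg

v_e = Isp · g₀ = 231 × 9.8 = 2263.8 m/s.
m₀/m_f = exp(Δv / v_e) = exp(310 / 2263.8) = exp(0.1369) = 1.1468.
m_f = 1,220 / 1.1468 = 1,063.83 kg, so propellant = m₀ − m_f = 1,220 − 1,063.83 = 156.17 kg.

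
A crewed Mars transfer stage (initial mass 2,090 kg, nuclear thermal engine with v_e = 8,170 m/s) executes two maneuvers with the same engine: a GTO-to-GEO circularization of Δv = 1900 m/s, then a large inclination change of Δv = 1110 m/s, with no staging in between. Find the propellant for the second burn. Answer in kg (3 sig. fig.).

propellant for the second burn ≈ 210 kg

After the first burn: m = 2090 × exp(−1900/8170.0) = 2090 × 0.79250 = 1,656.33 kg.
After the second burn: m = 1,656.33 × exp(−1110/8170.0) = 1,656.33 × 0.87296 = 1,445.91 kg.
Second-burn propellant = 1,656.33 − 1,445.91 = 210.42 kg.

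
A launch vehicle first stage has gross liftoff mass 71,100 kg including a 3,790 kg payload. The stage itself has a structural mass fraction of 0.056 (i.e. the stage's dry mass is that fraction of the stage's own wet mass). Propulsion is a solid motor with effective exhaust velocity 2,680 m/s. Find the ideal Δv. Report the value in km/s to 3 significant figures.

Stage wet mass = m₀ − payload = 71,100 − 3,790 = 67,310 kg.
Stage dry mass = ε × stage wet mass = 0.056 × 67,310 = 3,769.36 kg.
Burnout mass m_f = stage dry + payload = 3,769.36 + 3,790 = 7,559.36 kg.
Rocket equation: Δv = v_e · ln(71,100/7,559.36) = 2680.0 × ln(9.406) = 2680.0 × 2.2413 ≈ 6007 m/s.

Δv ≈ 6.01 km/s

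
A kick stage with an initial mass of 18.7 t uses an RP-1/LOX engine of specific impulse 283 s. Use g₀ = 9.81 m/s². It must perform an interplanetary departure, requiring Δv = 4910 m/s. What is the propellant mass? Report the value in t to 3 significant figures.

propellant mass ≈ 15.5 t

v_e = Isp · g₀ = 283 × 9.81 = 2776.2 m/s.
m₀/m_f = exp(Δv / v_e) = exp(4910 / 2776.2) = exp(1.7686) = 5.8626.
m_f = 18.7 / 5.8626 = 3.18971 t, so propellant = m₀ − m_f = 18.7 − 3.18971 = 15.51029 t.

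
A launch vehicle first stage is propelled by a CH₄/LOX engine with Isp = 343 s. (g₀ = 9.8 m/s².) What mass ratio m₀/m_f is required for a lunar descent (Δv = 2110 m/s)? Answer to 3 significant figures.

mass ratio ≈ 1.87

v_e = Isp · g₀ = 343 × 9.8 = 3361.4 m/s.
m₀/m_f = exp(Δv / v_e) = exp(2110 / 3361.4) = exp(0.6277) = 1.8733.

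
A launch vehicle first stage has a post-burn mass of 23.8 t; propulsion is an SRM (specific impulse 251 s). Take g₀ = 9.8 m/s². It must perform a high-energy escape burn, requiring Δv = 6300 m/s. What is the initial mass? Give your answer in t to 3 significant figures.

v_e = Isp · g₀ = 251 × 9.8 = 2459.8 m/s.
From the ideal rocket equation, m₀/m_f = exp(Δv / v_e) = exp(6300 / 2459.8) = exp(2.5612) = 12.9511.
m₀ = m_f × 12.9511 = 23.8 × 12.9511 = 308.236 t.

initial mass ≈ 308 t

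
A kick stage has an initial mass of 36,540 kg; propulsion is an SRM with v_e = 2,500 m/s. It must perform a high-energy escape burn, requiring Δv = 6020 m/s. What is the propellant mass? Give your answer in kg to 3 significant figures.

From the ideal rocket equation, m₀/m_f = exp(Δv / v_e) = exp(6020 / 2500.0) = exp(2.4080) = 11.1117.
m_f = 36,540 / 11.1117 = 3,288.43 kg, so propellant = m₀ − m_f = 36,540 − 3,288.43 = 33,251.57 kg.

propellant mass ≈ 33300 kg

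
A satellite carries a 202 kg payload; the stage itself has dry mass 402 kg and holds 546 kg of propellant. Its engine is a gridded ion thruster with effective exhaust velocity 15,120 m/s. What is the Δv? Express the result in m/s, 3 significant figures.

Δv ≈ 9740 m/s

m₀ = payload + dry + propellant = 202 + 402 + 546 = 1,150 kg.
m_f = payload + dry = 202 + 402 = 604 kg.
Δv = v_e · ln(m₀/m_f) = 15120.0 × ln(1.904) = 15120.0 × 0.6439 ≈ 9736.4 m/s.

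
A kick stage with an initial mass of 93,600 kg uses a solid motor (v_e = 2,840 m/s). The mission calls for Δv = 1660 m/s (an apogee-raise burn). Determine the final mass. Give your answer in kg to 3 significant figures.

final mass ≈ 52200 kg

Using Δv = v_e ln(m₀/m_f): m₀/m_f = exp(Δv / v_e) = exp(1660 / 2840.0) = exp(0.5845) = 1.7941.
m_f = m₀ / 1.7941 = 93,600 / 1.7941 = 52,171 kg.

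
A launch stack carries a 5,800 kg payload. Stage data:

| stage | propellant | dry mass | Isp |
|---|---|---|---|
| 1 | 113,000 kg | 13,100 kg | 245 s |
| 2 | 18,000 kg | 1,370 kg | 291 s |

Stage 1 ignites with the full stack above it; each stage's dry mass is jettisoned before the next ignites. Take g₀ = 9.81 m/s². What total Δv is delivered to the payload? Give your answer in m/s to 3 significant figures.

Ignition mass of stage 1 = 113,000+13,100 + 18,000+1,370 + 5,800 = 151,270 kg.
Stage 1: m₀ = 151,270 kg, m_f = 151,270 − 113,000 = 38,270 kg; Δv = 245×9.81×ln(3.953) = 2403.5×1.3744 ≈ 3303 m/s.
Stage 2: m₀ = 25,170 kg, m_f = 25,170 − 18,000 = 7,170 kg; Δv = 291×9.81×ln(3.51) = 2854.7×1.2557 ≈ 3585 m/s.
Total Δv = 3303 + 3585 = 6888 m/s.

Δv ≈ 6890 m/s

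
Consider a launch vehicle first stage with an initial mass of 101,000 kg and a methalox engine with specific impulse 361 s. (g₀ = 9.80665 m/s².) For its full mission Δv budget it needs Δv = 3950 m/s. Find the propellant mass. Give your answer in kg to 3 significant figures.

v_e = Isp · g₀ = 361 × 9.80665 = 3540.2 m/s.
m₀/m_f = exp(Δv / v_e) = exp(3950 / 3540.2) = exp(1.1158) = 3.0519.
m_f = 101,000 / 3.0519 = 33,094.1 kg, so propellant = m₀ − m_f = 101,000 − 33,094.1 = 67,905.9 kg.

propellant mass ≈ 67900 kg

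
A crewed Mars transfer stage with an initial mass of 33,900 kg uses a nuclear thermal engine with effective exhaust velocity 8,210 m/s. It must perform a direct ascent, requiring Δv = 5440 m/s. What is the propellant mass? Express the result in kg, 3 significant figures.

propellant mass ≈ 16400 kg

Using Δv = v_e ln(m₀/m_f): m₀/m_f = exp(Δv / v_e) = exp(5440 / 8210.0) = exp(0.6626) = 1.9398.
m_f = 33,900 / 1.9398 = 17,476 kg, so propellant = m₀ − m_f = 33,900 − 17,476 = 16,424 kg.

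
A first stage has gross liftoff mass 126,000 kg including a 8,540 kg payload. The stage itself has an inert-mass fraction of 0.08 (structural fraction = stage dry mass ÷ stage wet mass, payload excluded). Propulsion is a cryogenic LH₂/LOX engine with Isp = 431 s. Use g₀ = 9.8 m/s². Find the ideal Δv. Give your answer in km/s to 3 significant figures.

Δv ≈ 8.23 km/s

Stage wet mass = m₀ − payload = 126,000 − 8,540 = 117,460 kg.
Stage dry mass = ε × stage wet mass = 0.08 × 117,460 = 9,396.8 kg.
Burnout mass m_f = stage dry + payload = 9,396.8 + 8,540 = 17,936.8 kg.
v_e = Isp · g₀ = 431 × 9.8 = 4223.8 m/s.
Δv = v_e · ln(126,000/17,936.8) = 4223.8 × ln(7.025) = 4223.8 × 1.9494 ≈ 8234 m/s.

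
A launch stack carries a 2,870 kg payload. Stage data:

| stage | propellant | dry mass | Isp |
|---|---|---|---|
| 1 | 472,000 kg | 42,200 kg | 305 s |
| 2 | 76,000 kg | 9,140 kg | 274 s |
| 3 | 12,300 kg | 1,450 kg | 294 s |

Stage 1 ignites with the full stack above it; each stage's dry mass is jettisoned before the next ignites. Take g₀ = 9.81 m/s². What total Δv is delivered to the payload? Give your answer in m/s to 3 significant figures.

Δv ≈ 11900 m/s

Ignition mass of stage 1 = 472,000+42,200 + 76,000+9,140 + 12,300+1,450 + 2,870 = 615,960 kg.
Stage 1: m₀ = 615,960 kg, m_f = 615,960 − 472,000 = 143,960 kg; Δv = 305×9.81×ln(4.279) = 2992.1×1.4536 ≈ 4349 m/s.
Stage 2: m₀ = 101,760 kg, m_f = 101,760 − 76,000 = 25,760 kg; Δv = 274×9.81×ln(3.95) = 2687.9×1.3738 ≈ 3693 m/s.
Stage 3: m₀ = 16,620 kg, m_f = 16,620 − 12,300 = 4,320 kg; Δv = 294×9.81×ln(3.847) = 2884.1×1.3474 ≈ 3886 m/s.
Total Δv = 4349 + 3693 + 3886 = 11928 m/s.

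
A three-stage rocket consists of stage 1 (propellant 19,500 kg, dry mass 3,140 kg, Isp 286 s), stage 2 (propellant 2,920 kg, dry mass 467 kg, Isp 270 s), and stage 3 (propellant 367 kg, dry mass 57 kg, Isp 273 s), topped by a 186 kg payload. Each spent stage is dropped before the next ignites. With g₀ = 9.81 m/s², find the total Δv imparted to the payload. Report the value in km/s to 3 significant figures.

Δv ≈ 9.63 km/s

Ignition mass of stage 1 = 19,500+3,140 + 2,920+467 + 367+57 + 186 = 26,637 kg.
Stage 1: m₀ = 26,637 kg, m_f = 26,637 − 19,500 = 7,137 kg; Δv = 286×9.81×ln(3.732) = 2805.7×1.3170 ≈ 3695 m/s.
Stage 2: m₀ = 3,997 kg, m_f = 3,997 − 2,920 = 1,077 kg; Δv = 270×9.81×ln(3.711) = 2648.7×1.3114 ≈ 3473 m/s.
Stage 3: m₀ = 610 kg, m_f = 610 − 367 = 243 kg; Δv = 273×9.81×ln(2.51) = 2678.1×0.9204 ≈ 2465 m/s.
Total Δv = 3695 + 3473 + 2465 = 9633 m/s.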